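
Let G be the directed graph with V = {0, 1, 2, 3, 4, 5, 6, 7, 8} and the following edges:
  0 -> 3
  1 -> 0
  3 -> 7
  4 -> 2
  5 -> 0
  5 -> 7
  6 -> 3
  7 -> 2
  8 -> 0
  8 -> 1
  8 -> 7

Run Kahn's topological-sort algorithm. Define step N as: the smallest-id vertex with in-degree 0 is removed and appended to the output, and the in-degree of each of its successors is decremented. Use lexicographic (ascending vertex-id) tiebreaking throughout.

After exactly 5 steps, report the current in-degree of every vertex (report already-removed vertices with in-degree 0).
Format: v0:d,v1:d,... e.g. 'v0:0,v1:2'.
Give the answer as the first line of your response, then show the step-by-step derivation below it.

v0:0,v1:0,v2:1,v3:1,v4:0,v5:0,v6:0,v7:1,v8:0

step 1: output 4; order=[4]; indeg=(3,1,1,2,0,0,0,3,0)
step 2: output 5; order=[4,5]; indeg=(2,1,1,2,0,0,0,2,0)
step 3: output 6; order=[4,5,6]; indeg=(2,1,1,1,0,0,0,2,0)
step 4: output 8; order=[4,5,6,8]; indeg=(1,0,1,1,0,0,0,1,0)
step 5: output 1; order=[4,5,6,8,1]; indeg=(0,0,1,1,0,0,0,1,0)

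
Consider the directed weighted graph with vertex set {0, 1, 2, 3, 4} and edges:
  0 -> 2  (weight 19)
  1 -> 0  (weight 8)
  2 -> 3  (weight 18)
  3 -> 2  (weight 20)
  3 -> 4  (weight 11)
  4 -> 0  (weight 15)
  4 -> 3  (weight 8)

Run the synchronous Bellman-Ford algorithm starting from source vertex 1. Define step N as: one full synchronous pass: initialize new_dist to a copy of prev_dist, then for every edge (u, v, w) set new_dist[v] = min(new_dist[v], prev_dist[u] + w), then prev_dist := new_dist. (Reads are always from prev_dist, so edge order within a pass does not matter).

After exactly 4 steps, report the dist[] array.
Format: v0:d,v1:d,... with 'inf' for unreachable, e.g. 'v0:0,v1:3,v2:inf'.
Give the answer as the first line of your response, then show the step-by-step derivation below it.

v0:8,v1:0,v2:27,v3:45,v4:56

step 1: dist = v0:8,v1:0,v2:inf,v3:inf,v4:inf
step 2: dist = v0:8,v1:0,v2:27,v3:inf,v4:inf
step 3: dist = v0:8,v1:0,v2:27,v3:45,v4:inf
step 4: dist = v0:8,v1:0,v2:27,v3:45,v4:56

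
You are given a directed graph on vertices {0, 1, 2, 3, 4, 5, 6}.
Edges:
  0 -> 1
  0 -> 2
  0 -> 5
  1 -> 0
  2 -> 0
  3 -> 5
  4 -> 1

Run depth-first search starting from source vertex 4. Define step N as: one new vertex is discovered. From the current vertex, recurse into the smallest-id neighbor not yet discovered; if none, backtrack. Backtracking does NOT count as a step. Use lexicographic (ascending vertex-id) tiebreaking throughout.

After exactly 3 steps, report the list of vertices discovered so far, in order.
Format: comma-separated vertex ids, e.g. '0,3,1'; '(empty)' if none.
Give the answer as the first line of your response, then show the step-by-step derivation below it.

4,1,0

step 1: discover 4; path=4; order=4
step 2: discover 1; path=4>1; order=4,1
step 3: discover 0; path=4>1>0; order=4,1,0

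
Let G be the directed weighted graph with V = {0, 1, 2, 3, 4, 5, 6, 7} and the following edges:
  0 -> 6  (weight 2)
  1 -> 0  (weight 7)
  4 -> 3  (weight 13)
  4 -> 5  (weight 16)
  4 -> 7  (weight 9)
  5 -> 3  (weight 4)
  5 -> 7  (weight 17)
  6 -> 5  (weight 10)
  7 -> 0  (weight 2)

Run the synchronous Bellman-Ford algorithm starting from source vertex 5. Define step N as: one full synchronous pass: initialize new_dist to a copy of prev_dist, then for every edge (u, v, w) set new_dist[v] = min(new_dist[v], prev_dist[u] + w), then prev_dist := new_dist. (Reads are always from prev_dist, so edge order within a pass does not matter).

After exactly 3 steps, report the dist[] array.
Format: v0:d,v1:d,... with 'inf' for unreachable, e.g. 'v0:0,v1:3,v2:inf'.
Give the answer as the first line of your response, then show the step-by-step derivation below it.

v0:19,v1:inf,v2:inf,v3:4,v4:inf,v5:0,v6:21,v7:17

step 1: dist = v0:inf,v1:inf,v2:inf,v3:4,v4:inf,v5:0,v6:inf,v7:17
step 2: dist = v0:19,v1:inf,v2:inf,v3:4,v4:inf,v5:0,v6:inf,v7:17
step 3: dist = v0:19,v1:inf,v2:inf,v3:4,v4:inf,v5:0,v6:21,v7:17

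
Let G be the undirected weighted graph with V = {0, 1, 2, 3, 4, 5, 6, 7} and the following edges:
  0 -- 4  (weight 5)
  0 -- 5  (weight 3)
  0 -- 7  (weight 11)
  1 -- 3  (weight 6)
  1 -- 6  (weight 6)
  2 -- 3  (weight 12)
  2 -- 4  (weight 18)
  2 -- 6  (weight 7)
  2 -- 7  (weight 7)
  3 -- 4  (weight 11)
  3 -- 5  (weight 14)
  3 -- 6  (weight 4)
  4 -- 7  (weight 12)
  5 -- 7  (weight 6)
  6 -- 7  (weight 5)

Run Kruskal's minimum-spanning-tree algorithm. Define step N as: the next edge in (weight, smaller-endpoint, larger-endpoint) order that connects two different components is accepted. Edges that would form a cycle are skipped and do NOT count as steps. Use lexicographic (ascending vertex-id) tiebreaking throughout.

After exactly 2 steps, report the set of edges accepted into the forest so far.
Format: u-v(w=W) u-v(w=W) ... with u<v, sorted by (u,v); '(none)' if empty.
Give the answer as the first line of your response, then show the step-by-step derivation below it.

0-5(w=3) 3-6(w=4)

step 1: add edge 0-5 (w=3); MST = {0-5(w=3)}
step 2: add edge 3-6 (w=4); MST = {0-5(w=3) 3-6(w=4)}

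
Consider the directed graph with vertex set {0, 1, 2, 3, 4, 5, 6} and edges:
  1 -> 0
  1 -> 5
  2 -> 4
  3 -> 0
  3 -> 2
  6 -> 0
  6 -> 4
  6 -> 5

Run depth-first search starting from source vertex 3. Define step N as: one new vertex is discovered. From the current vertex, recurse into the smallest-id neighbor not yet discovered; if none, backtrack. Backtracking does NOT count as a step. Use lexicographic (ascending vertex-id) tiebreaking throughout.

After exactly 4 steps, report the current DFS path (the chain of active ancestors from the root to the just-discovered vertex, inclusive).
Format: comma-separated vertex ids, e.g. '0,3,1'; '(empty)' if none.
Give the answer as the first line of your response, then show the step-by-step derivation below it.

3,2,4

step 1: discover 3; path=3; order=3
step 2: discover 0; path=3>0; order=3,0
step 3: discover 2; path=3>2; order=3,0,2
step 4: discover 4; path=3>2>4; order=3,0,2,4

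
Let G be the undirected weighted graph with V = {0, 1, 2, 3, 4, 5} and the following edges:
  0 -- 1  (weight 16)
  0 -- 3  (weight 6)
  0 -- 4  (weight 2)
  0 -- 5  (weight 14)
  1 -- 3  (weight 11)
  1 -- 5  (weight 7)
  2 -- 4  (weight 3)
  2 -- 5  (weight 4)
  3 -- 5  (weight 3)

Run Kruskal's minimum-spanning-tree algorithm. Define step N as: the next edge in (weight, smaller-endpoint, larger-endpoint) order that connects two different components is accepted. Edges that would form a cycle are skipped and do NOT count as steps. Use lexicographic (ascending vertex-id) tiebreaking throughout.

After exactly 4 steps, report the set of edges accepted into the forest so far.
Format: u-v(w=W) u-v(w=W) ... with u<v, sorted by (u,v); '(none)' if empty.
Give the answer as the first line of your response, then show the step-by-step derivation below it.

0-4(w=2) 2-4(w=3) 2-5(w=4) 3-5(w=3)

step 1: add edge 0-4 (w=2); MST = {0-4(w=2)}
step 2: add edge 2-4 (w=3); MST = {0-4(w=2) 2-4(w=3)}
step 3: add edge 3-5 (w=3); MST = {0-4(w=2) 2-4(w=3) 3-5(w=3)}
step 4: add edge 2-5 (w=4); MST = {0-4(w=2) 2-4(w=3) 2-5(w=4) 3-5(w=3)}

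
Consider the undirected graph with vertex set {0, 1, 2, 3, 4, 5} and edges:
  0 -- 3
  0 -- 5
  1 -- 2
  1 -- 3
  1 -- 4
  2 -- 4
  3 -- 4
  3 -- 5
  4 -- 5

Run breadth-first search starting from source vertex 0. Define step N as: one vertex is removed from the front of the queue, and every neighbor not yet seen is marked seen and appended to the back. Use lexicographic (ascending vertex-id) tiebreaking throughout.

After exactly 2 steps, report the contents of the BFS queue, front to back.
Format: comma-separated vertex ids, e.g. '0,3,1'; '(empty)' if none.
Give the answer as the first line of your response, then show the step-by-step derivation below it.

5,1,4

step 1: dequeue 0; queue=[3,5]; order=0
step 2: dequeue 3; queue=[5,1,4]; order=0,3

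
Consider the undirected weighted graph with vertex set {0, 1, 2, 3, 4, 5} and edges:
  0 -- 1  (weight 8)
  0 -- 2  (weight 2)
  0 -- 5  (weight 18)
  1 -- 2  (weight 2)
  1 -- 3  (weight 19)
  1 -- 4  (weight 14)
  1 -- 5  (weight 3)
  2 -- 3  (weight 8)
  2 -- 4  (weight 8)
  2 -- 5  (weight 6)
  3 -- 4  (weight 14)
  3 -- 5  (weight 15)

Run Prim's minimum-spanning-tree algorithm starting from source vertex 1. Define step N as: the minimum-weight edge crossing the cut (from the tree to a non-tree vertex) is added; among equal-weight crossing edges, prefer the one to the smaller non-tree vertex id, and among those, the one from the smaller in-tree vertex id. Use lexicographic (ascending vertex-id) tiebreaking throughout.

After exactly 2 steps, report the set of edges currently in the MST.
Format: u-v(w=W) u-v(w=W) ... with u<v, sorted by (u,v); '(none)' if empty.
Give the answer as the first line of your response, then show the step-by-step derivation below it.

0-2(w=2) 1-2(w=2)

step 1: add edge 1-2 (w=2); MST = {1-2(w=2)}
step 2: add edge 0-2 (w=2); MST = {0-2(w=2) 1-2(w=2)}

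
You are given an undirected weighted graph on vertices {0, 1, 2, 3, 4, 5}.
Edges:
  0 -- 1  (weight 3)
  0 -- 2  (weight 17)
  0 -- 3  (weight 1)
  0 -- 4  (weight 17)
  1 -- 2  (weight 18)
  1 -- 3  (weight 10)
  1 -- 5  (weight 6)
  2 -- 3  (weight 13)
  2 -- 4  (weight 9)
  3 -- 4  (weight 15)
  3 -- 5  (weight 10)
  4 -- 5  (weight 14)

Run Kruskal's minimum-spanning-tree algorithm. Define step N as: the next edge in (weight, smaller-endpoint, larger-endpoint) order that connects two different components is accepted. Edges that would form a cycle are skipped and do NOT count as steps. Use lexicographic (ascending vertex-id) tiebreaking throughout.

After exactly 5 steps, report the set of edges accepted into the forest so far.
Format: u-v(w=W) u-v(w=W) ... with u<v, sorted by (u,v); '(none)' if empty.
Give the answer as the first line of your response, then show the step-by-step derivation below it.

0-1(w=3) 0-3(w=1) 1-5(w=6) 2-3(w=13) 2-4(w=9)

step 1: add edge 0-3 (w=1); MST = {0-3(w=1)}
step 2: add edge 0-1 (w=3); MST = {0-1(w=3) 0-3(w=1)}
step 3: add edge 1-5 (w=6); MST = {0-1(w=3) 0-3(w=1) 1-5(w=6)}
step 4: add edge 2-4 (w=9); MST = {0-1(w=3) 0-3(w=1) 1-5(w=6) 2-4(w=9)}
step 5: add edge 2-3 (w=13); MST = {0-1(w=3) 0-3(w=1) 1-5(w=6) 2-3(w=13) 2-4(w=9)}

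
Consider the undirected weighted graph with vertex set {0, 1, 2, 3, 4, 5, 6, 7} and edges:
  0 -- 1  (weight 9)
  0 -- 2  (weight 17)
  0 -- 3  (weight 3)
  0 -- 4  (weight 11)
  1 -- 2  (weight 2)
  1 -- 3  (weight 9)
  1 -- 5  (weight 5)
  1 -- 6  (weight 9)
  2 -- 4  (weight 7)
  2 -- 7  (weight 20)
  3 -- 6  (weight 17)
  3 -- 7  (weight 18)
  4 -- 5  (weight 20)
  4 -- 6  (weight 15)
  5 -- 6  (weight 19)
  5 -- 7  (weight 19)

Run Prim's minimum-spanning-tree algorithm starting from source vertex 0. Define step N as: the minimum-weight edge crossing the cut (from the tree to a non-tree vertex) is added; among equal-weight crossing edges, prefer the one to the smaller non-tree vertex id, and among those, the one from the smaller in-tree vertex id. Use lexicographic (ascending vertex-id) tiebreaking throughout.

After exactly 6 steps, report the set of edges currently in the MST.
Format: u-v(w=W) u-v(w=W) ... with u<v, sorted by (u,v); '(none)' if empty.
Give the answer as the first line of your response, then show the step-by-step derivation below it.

0-1(w=9) 0-3(w=3) 1-2(w=2) 1-5(w=5) 1-6(w=9) 2-4(w=7)

step 1: add edge 0-3 (w=3); MST = {0-3(w=3)}
step 2: add edge 0-1 (w=9); MST = {0-1(w=9) 0-3(w=3)}
step 3: add edge 1-2 (w=2); MST = {0-1(w=9) 0-3(w=3) 1-2(w=2)}
step 4: add edge 1-5 (w=5); MST = {0-1(w=9) 0-3(w=3) 1-2(w=2) 1-5(w=5)}
step 5: add edge 2-4 (w=7); MST = {0-1(w=9) 0-3(w=3) 1-2(w=2) 1-5(w=5) 2-4(w=7)}
step 6: add edge 1-6 (w=9); MST = {0-1(w=9) 0-3(w=3) 1-2(w=2) 1-5(w=5) 1-6(w=9) 2-4(w=7)}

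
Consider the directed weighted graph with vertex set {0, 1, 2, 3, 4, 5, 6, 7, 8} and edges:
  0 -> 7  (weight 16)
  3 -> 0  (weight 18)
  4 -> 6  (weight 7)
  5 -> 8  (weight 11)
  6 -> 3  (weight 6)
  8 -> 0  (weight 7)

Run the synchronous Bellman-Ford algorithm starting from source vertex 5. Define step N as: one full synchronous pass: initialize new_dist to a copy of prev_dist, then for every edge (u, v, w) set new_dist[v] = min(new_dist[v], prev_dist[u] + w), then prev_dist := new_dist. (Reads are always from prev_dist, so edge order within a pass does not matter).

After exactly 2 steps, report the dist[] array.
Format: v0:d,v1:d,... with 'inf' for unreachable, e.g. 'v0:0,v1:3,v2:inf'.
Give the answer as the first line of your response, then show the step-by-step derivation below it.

v0:18,v1:inf,v2:inf,v3:inf,v4:inf,v5:0,v6:inf,v7:inf,v8:11

step 1: dist = v0:inf,v1:inf,v2:inf,v3:inf,v4:inf,v5:0,v6:inf,v7:inf,v8:11
step 2: dist = v0:18,v1:inf,v2:inf,v3:inf,v4:inf,v5:0,v6:inf,v7:inf,v8:11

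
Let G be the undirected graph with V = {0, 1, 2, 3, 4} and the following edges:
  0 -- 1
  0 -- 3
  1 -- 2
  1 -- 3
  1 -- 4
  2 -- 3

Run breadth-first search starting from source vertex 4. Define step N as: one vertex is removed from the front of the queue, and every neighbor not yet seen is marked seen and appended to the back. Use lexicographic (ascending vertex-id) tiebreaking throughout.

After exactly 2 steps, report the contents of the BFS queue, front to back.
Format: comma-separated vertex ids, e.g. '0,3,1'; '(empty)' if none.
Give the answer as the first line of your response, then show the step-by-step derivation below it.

0,2,3

step 1: dequeue 4; queue=[1]; order=4
step 2: dequeue 1; queue=[0,2,3]; order=4,1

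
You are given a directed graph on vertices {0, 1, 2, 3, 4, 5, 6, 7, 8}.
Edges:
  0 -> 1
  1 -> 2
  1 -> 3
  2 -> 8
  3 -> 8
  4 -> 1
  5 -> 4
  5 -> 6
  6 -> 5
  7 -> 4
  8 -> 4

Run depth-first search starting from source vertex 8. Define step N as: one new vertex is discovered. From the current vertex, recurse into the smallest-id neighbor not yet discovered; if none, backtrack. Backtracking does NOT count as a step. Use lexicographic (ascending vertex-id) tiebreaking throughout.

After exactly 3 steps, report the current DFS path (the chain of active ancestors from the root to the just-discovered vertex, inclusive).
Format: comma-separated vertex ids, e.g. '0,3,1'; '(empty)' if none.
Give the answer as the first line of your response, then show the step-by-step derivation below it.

8,4,1

step 1: discover 8; path=8; order=8
step 2: discover 4; path=8>4; order=8,4
step 3: discover 1; path=8>4>1; order=8,4,1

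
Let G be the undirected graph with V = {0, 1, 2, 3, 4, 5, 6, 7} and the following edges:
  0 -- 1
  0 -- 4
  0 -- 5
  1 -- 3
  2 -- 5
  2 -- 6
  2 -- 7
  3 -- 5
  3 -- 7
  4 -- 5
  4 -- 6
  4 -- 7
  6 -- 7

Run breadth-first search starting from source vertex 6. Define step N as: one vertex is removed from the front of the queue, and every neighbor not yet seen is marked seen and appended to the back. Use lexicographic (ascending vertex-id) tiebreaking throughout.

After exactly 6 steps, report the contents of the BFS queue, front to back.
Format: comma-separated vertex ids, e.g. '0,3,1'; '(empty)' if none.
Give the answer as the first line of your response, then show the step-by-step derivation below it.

3,1

step 1: dequeue 6; queue=[2,4,7]; order=6
step 2: dequeue 2; queue=[4,7,5]; order=6,2
step 3: dequeue 4; queue=[7,5,0]; order=6,2,4
step 4: dequeue 7; queue=[5,0,3]; order=6,2,4,7
step 5: dequeue 5; queue=[0,3]; order=6,2,4,7,5
step 6: dequeue 0; queue=[3,1]; order=6,2,4,7,5,0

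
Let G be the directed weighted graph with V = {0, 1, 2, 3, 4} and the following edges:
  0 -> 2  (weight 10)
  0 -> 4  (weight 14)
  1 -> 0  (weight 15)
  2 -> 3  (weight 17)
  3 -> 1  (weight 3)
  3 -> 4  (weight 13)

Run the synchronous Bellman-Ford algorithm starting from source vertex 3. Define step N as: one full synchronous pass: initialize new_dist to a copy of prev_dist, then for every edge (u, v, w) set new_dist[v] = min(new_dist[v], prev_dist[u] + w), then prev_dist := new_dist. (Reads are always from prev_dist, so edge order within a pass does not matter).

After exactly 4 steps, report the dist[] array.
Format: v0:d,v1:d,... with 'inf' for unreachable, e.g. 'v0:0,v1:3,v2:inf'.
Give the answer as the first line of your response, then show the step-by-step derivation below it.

v0:18,v1:3,v2:28,v3:0,v4:13

step 1: dist = v0:inf,v1:3,v2:inf,v3:0,v4:13
step 2: dist = v0:18,v1:3,v2:inf,v3:0,v4:13
step 3: dist = v0:18,v1:3,v2:28,v3:0,v4:13
step 4: dist = v0:18,v1:3,v2:28,v3:0,v4:13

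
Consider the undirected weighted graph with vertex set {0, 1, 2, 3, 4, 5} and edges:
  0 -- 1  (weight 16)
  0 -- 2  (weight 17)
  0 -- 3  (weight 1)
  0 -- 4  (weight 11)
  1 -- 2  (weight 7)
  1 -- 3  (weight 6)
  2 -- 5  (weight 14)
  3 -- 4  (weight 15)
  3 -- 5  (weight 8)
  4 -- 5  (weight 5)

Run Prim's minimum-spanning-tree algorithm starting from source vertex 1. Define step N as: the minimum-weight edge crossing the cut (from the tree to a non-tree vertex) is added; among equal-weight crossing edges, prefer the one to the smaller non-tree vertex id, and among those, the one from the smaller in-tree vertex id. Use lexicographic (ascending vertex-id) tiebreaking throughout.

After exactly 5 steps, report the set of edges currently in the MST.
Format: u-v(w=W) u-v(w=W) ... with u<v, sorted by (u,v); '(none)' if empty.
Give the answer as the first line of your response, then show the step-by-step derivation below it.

0-3(w=1) 1-2(w=7) 1-3(w=6) 3-5(w=8) 4-5(w=5)

step 1: add edge 1-3 (w=6); MST = {1-3(w=6)}
step 2: add edge 0-3 (w=1); MST = {0-3(w=1) 1-3(w=6)}
step 3: add edge 1-2 (w=7); MST = {0-3(w=1) 1-2(w=7) 1-3(w=6)}
step 4: add edge 3-5 (w=8); MST = {0-3(w=1) 1-2(w=7) 1-3(w=6) 3-5(w=8)}
step 5: add edge 4-5 (w=5); MST = {0-3(w=1) 1-2(w=7) 1-3(w=6) 3-5(w=8) 4-5(w=5)}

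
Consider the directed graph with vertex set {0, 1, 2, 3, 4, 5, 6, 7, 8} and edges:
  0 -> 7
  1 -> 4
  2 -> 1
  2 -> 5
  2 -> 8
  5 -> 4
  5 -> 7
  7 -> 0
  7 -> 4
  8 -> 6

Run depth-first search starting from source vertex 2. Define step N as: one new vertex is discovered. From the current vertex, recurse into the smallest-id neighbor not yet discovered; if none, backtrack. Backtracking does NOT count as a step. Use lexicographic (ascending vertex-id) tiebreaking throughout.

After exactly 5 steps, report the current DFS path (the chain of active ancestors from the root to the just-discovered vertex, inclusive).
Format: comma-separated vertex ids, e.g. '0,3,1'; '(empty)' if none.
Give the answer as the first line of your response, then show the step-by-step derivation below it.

2,5,7

step 1: discover 2; path=2; order=2
step 2: discover 1; path=2>1; order=2,1
step 3: discover 4; path=2>1>4; order=2,1,4
step 4: discover 5; path=2>5; order=2,1,4,5
step 5: discover 7; path=2>5>7; order=2,1,4,5,7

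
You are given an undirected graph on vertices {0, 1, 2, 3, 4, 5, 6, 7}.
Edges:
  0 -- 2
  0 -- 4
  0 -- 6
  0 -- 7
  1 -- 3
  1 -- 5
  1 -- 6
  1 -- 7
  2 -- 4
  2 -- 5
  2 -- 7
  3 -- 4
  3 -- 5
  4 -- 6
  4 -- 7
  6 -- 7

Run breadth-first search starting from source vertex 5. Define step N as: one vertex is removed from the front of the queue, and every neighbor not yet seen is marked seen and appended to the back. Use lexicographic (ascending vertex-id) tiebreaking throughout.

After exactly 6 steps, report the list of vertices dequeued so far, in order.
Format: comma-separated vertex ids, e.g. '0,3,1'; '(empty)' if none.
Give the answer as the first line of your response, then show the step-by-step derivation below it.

5,1,2,3,6,7

step 1: dequeue 5; queue=[1,2,3]; order=5
step 2: dequeue 1; queue=[2,3,6,7]; order=5,1
step 3: dequeue 2; queue=[3,6,7,0,4]; order=5,1,2
step 4: dequeue 3; queue=[6,7,0,4]; order=5,1,2,3
step 5: dequeue 6; queue=[7,0,4]; order=5,1,2,3,6
step 6: dequeue 7; queue=[0,4]; order=5,1,2,3,6,7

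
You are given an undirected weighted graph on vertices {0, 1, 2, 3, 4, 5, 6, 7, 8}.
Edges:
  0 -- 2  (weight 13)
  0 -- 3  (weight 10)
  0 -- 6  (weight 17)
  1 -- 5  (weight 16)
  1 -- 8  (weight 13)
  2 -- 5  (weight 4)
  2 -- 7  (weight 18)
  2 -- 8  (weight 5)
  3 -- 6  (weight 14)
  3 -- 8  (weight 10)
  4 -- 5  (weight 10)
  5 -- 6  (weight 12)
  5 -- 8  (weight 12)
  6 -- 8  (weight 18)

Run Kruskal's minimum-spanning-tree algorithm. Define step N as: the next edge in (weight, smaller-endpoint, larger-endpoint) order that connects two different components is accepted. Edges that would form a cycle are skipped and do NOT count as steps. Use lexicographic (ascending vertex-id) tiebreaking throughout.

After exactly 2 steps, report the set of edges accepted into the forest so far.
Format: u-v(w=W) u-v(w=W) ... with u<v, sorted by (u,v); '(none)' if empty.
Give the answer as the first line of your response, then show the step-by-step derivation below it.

2-5(w=4) 2-8(w=5)

step 1: add edge 2-5 (w=4); MST = {2-5(w=4)}
step 2: add edge 2-8 (w=5); MST = {2-5(w=4) 2-8(w=5)}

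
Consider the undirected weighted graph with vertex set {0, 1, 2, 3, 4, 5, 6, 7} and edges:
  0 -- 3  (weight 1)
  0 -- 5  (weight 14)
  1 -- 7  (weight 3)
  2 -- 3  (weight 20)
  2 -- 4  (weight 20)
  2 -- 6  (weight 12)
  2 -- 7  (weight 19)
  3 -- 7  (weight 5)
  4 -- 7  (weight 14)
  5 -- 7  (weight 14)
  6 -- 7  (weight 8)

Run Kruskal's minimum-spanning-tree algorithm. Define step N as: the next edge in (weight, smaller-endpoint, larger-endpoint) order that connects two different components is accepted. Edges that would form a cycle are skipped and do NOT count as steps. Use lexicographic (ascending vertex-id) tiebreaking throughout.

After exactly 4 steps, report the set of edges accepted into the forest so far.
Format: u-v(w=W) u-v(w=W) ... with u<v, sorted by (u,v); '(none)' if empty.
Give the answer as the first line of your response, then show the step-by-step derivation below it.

0-3(w=1) 1-7(w=3) 3-7(w=5) 6-7(w=8)

step 1: add edge 0-3 (w=1); MST = {0-3(w=1)}
step 2: add edge 1-7 (w=3); MST = {0-3(w=1) 1-7(w=3)}
step 3: add edge 3-7 (w=5); MST = {0-3(w=1) 1-7(w=3) 3-7(w=5)}
step 4: add edge 6-7 (w=8); MST = {0-3(w=1) 1-7(w=3) 3-7(w=5) 6-7(w=8)}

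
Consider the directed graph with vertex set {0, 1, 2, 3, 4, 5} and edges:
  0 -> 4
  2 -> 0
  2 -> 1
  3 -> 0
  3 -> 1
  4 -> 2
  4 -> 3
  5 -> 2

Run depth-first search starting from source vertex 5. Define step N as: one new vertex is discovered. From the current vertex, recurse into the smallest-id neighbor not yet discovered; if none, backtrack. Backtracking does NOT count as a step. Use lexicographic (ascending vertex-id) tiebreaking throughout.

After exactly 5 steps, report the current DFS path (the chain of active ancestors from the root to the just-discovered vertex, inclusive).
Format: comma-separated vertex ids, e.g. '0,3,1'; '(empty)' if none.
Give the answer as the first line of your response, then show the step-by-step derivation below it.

5,2,0,4,3

step 1: discover 5; path=5; order=5
step 2: discover 2; path=5>2; order=5,2
step 3: discover 0; path=5>2>0; order=5,2,0
step 4: discover 4; path=5>2>0>4; order=5,2,0,4
step 5: discover 3; path=5>2>0>4>3; order=5,2,0,4,3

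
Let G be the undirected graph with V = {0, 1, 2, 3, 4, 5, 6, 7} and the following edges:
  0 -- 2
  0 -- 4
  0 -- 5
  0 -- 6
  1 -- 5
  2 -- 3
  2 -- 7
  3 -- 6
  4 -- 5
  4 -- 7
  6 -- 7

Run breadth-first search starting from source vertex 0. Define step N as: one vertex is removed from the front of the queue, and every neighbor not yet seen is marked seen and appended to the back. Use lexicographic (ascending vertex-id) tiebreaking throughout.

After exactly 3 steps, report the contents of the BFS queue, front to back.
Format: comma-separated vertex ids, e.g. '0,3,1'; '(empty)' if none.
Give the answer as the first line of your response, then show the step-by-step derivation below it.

5,6,3,7

step 1: dequeue 0; queue=[2,4,5,6]; order=0
step 2: dequeue 2; queue=[4,5,6,3,7]; order=0,2
step 3: dequeue 4; queue=[5,6,3,7]; order=0,2,4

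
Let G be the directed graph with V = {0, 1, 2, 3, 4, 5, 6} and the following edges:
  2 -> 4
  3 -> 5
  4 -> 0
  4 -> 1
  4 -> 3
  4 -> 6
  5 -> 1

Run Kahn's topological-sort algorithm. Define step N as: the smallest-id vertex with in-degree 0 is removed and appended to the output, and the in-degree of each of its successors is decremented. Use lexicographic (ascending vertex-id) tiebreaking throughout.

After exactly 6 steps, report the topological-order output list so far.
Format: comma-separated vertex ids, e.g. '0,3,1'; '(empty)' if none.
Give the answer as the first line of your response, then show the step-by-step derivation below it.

2,4,0,3,5,1

step 1: output 2; order=[2]; indeg=(1,2,0,1,0,1,1)
step 2: output 4; order=[2,4]; indeg=(0,1,0,0,0,1,0)
step 3: output 0; order=[2,4,0]; indeg=(0,1,0,0,0,1,0)
step 4: output 3; order=[2,4,0,3]; indeg=(0,1,0,0,0,0,0)
step 5: output 5; order=[2,4,0,3,5]; indeg=(0,0,0,0,0,0,0)
step 6: output 1; order=[2,4,0,3,5,1]; indeg=(0,0,0,0,0,0,0)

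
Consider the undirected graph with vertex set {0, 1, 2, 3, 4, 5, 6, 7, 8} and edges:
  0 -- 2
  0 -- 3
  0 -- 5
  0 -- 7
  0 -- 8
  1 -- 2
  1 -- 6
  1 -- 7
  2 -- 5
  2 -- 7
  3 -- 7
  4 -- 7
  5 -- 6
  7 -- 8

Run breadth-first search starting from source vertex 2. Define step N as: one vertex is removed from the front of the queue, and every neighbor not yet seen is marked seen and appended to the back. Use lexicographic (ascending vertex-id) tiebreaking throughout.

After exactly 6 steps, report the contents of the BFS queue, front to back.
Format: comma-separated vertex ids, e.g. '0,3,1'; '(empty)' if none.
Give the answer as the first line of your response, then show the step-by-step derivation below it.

8,6,4

step 1: dequeue 2; queue=[0,1,5,7]; order=2
step 2: dequeue 0; queue=[1,5,7,3,8]; order=2,0
step 3: dequeue 1; queue=[5,7,3,8,6]; order=2,0,1
step 4: dequeue 5; queue=[7,3,8,6]; order=2,0,1,5
step 5: dequeue 7; queue=[3,8,6,4]; order=2,0,1,5,7
step 6: dequeue 3; queue=[8,6,4]; order=2,0,1,5,7,3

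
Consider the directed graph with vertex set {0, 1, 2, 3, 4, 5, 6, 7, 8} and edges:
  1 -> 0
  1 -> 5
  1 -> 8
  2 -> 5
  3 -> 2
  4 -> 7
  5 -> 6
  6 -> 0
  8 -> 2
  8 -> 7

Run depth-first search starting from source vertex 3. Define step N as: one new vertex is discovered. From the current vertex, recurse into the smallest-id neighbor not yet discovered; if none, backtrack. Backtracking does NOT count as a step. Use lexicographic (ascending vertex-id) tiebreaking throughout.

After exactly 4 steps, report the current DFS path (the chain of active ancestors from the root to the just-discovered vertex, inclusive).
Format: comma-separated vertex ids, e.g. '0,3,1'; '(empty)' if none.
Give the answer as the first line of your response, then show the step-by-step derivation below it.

3,2,5,6

step 1: discover 3; path=3; order=3
step 2: discover 2; path=3>2; order=3,2
step 3: discover 5; path=3>2>5; order=3,2,5
step 4: discover 6; path=3>2>5>6; order=3,2,5,6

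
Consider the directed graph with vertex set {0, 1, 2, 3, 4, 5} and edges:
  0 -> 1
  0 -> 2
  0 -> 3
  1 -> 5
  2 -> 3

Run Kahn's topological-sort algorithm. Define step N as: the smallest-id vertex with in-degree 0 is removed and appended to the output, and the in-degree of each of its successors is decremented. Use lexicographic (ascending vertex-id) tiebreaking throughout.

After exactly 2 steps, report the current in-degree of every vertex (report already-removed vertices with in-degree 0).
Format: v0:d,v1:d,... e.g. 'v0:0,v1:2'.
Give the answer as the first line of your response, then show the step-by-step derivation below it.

v0:0,v1:0,v2:0,v3:1,v4:0,v5:0

step 1: output 0; order=[0]; indeg=(0,0,0,1,0,1)
step 2: output 1; order=[0,1]; indeg=(0,0,0,1,0,0)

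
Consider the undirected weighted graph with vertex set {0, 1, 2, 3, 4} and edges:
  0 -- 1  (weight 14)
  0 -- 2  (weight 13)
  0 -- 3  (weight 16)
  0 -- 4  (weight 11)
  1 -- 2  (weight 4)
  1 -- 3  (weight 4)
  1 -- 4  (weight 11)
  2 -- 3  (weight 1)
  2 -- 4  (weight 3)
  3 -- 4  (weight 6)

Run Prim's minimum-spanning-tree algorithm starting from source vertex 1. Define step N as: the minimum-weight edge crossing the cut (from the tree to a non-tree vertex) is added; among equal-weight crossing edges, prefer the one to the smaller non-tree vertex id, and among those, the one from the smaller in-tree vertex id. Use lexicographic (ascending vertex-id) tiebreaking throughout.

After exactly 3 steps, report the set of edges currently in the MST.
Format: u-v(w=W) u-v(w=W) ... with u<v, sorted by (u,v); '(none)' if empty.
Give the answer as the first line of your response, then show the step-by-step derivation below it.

1-2(w=4) 2-3(w=1) 2-4(w=3)

step 1: add edge 1-2 (w=4); MST = {1-2(w=4)}
step 2: add edge 2-3 (w=1); MST = {1-2(w=4) 2-3(w=1)}
step 3: add edge 2-4 (w=3); MST = {1-2(w=4) 2-3(w=1) 2-4(w=3)}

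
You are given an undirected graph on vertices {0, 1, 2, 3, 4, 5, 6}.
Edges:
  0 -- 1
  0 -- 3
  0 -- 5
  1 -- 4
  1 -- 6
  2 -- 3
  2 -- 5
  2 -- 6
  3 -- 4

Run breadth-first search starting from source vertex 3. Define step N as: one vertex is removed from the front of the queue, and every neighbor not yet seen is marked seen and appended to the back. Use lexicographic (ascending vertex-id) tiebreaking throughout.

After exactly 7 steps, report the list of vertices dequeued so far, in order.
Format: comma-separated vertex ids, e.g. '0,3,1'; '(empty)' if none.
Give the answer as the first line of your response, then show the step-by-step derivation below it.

3,0,2,4,1,5,6

step 1: dequeue 3; queue=[0,2,4]; order=3
step 2: dequeue 0; queue=[2,4,1,5]; order=3,0
step 3: dequeue 2; queue=[4,1,5,6]; order=3,0,2
step 4: dequeue 4; queue=[1,5,6]; order=3,0,2,4
step 5: dequeue 1; queue=[5,6]; order=3,0,2,4,1
step 6: dequeue 5; queue=[6]; order=3,0,2,4,1,5
step 7: dequeue 6; queue=[(empty)]; order=3,0,2,4,1,5,6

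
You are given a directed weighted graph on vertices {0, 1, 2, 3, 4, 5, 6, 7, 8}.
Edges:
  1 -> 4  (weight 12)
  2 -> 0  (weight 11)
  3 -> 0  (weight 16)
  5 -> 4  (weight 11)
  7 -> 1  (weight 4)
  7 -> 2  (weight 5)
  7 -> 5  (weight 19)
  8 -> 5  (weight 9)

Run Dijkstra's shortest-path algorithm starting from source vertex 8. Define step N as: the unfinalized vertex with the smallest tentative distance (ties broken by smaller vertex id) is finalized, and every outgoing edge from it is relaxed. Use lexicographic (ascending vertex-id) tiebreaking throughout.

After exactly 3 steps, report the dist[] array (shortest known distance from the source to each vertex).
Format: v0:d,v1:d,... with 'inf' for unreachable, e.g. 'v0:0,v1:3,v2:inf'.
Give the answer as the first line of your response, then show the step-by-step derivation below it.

v0:inf,v1:inf,v2:inf,v3:inf,v4:20,v5:9,v6:inf,v7:inf,v8:0

step 1: dist = v0:inf,v1:inf,v2:inf,v3:inf,v4:inf,v5:9,v6:inf,v7:inf,v8:0
step 2: dist = v0:inf,v1:inf,v2:inf,v3:inf,v4:20,v5:9,v6:inf,v7:inf,v8:0
step 3: dist = v0:inf,v1:inf,v2:inf,v3:inf,v4:20,v5:9,v6:inf,v7:inf,v8:0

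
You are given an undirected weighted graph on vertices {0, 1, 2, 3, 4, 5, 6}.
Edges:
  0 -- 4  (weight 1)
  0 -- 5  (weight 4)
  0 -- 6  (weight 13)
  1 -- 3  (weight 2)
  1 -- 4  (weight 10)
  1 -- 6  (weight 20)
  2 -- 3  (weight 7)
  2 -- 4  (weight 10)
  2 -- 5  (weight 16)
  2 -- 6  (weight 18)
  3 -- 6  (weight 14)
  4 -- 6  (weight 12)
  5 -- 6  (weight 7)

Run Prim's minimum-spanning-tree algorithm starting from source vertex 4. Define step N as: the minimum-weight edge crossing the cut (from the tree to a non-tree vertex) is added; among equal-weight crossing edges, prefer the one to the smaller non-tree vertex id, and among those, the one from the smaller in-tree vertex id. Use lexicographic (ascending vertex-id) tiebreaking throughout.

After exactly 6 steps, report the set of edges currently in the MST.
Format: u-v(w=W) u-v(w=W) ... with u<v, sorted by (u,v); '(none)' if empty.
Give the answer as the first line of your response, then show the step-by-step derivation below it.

0-4(w=1) 0-5(w=4) 1-3(w=2) 1-4(w=10) 2-3(w=7) 5-6(w=7)

step 1: add edge 0-4 (w=1); MST = {0-4(w=1)}
step 2: add edge 0-5 (w=4); MST = {0-4(w=1) 0-5(w=4)}
step 3: add edge 5-6 (w=7); MST = {0-4(w=1) 0-5(w=4) 5-6(w=7)}
step 4: add edge 1-4 (w=10); MST = {0-4(w=1) 0-5(w=4) 1-4(w=10) 5-6(w=7)}
step 5: add edge 1-3 (w=2); MST = {0-4(w=1) 0-5(w=4) 1-3(w=2) 1-4(w=10) 5-6(w=7)}
step 6: add edge 2-3 (w=7); MST = {0-4(w=1) 0-5(w=4) 1-3(w=2) 1-4(w=10) 2-3(w=7) 5-6(w=7)}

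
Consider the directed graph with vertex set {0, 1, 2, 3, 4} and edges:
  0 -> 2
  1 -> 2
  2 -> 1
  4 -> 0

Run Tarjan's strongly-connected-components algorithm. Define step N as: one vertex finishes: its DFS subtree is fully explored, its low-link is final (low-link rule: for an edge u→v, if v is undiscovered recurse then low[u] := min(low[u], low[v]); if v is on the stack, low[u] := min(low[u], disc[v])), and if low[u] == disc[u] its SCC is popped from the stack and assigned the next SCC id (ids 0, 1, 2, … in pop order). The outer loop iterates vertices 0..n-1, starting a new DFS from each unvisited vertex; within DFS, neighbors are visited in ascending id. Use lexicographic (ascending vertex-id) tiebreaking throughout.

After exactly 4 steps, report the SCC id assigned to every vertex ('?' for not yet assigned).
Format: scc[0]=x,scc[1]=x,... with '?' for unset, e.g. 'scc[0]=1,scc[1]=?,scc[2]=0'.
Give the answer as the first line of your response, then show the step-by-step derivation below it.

scc[0]=1,scc[1]=0,scc[2]=0,scc[3]=2,scc[4]=?

step 1: low=(low[0]=0,low[1]=1,low[2]=1,low[3]=?,low[4]=?); scc=(scc[0]=?,scc[1]=?,scc[2]=?,scc[3]=?,scc[4]=?)
step 2: low=(low[0]=0,low[1]=1,low[2]=1,low[3]=?,low[4]=?); scc=(scc[0]=?,scc[1]=0,scc[2]=0,scc[3]=?,scc[4]=?)
step 3: low=(low[0]=0,low[1]=1,low[2]=1,low[3]=?,low[4]=?); scc=(scc[0]=1,scc[1]=0,scc[2]=0,scc[3]=?,scc[4]=?)
step 4: low=(low[0]=0,low[1]=1,low[2]=1,low[3]=3,low[4]=?); scc=(scc[0]=1,scc[1]=0,scc[2]=0,scc[3]=2,scc[4]=?)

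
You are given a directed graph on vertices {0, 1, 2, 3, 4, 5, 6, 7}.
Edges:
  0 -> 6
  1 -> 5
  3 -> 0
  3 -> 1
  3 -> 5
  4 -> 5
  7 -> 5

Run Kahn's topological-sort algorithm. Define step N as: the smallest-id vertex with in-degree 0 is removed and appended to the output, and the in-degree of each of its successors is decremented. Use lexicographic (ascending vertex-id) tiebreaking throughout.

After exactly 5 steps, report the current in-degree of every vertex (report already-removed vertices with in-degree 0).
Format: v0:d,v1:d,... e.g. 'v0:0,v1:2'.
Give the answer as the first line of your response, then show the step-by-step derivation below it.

v0:0,v1:0,v2:0,v3:0,v4:0,v5:1,v6:0,v7:0

step 1: output 2; order=[2]; indeg=(1,1,0,0,0,4,1,0)
step 2: output 3; order=[2,3]; indeg=(0,0,0,0,0,3,1,0)
step 3: output 0; order=[2,3,0]; indeg=(0,0,0,0,0,3,0,0)
step 4: output 1; order=[2,3,0,1]; indeg=(0,0,0,0,0,2,0,0)
step 5: output 4; order=[2,3,0,1,4]; indeg=(0,0,0,0,0,1,0,0)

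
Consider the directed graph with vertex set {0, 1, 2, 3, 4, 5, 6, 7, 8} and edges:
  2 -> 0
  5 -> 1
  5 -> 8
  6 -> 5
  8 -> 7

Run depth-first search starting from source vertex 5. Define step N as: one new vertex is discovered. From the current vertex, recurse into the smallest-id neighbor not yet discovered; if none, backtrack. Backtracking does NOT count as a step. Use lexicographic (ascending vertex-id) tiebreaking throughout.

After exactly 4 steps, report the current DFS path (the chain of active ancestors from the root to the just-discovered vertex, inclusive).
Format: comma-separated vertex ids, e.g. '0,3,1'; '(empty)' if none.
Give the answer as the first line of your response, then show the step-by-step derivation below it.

5,8,7

step 1: discover 5; path=5; order=5
step 2: discover 1; path=5>1; order=5,1
step 3: discover 8; path=5>8; order=5,1,8
step 4: discover 7; path=5>8>7; order=5,1,8,7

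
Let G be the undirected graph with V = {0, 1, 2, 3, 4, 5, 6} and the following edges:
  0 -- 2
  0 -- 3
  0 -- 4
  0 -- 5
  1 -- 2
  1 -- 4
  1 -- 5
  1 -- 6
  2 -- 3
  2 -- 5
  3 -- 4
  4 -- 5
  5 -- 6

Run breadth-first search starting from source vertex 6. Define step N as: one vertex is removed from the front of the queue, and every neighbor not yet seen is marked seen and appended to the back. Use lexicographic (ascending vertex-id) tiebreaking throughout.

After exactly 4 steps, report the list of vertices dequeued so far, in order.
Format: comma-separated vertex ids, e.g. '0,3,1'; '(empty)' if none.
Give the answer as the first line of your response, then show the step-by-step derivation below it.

6,1,5,2

step 1: dequeue 6; queue=[1,5]; order=6
step 2: dequeue 1; queue=[5,2,4]; order=6,1
step 3: dequeue 5; queue=[2,4,0]; order=6,1,5
step 4: dequeue 2; queue=[4,0,3]; order=6,1,5,2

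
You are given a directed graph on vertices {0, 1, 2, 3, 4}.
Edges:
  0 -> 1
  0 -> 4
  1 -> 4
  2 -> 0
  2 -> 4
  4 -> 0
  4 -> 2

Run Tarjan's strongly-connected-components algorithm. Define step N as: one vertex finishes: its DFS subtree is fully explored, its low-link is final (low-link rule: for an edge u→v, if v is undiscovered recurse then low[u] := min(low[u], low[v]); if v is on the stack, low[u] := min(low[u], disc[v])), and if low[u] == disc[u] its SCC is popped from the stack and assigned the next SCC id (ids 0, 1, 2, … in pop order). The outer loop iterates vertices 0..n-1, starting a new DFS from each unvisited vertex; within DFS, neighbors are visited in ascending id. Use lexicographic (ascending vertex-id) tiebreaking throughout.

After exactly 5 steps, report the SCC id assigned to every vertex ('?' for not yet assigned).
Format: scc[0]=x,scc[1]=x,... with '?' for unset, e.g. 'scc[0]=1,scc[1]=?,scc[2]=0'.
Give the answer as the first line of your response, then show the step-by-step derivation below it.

scc[0]=0,scc[1]=0,scc[2]=0,scc[3]=1,scc[4]=0

step 1: low=(low[0]=0,low[1]=1,low[2]=0,low[3]=?,low[4]=0); scc=(scc[0]=?,scc[1]=?,scc[2]=?,scc[3]=?,scc[4]=?)
step 2: low=(low[0]=0,low[1]=1,low[2]=0,low[3]=?,low[4]=0); scc=(scc[0]=?,scc[1]=?,scc[2]=?,scc[3]=?,scc[4]=?)
step 3: low=(low[0]=0,low[1]=0,low[2]=0,low[3]=?,low[4]=0); scc=(scc[0]=?,scc[1]=?,scc[2]=?,scc[3]=?,scc[4]=?)
step 4: low=(low[0]=0,low[1]=0,low[2]=0,low[3]=?,low[4]=0); scc=(scc[0]=0,scc[1]=0,scc[2]=0,scc[3]=?,scc[4]=0)
step 5: low=(low[0]=0,low[1]=0,low[2]=0,low[3]=4,low[4]=0); scc=(scc[0]=0,scc[1]=0,scc[2]=0,scc[3]=1,scc[4]=0)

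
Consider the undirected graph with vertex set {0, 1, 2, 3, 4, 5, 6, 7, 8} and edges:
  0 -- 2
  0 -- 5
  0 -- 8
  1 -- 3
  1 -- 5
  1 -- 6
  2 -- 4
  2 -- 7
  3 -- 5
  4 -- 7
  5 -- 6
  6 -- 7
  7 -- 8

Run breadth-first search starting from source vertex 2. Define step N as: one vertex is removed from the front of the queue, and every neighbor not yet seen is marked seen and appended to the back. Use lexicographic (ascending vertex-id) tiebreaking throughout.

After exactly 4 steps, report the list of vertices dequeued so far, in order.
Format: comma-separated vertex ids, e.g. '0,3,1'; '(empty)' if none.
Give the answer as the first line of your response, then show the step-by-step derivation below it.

2,0,4,7

step 1: dequeue 2; queue=[0,4,7]; order=2
step 2: dequeue 0; queue=[4,7,5,8]; order=2,0
step 3: dequeue 4; queue=[7,5,8]; order=2,0,4
step 4: dequeue 7; queue=[5,8,6]; order=2,0,4,7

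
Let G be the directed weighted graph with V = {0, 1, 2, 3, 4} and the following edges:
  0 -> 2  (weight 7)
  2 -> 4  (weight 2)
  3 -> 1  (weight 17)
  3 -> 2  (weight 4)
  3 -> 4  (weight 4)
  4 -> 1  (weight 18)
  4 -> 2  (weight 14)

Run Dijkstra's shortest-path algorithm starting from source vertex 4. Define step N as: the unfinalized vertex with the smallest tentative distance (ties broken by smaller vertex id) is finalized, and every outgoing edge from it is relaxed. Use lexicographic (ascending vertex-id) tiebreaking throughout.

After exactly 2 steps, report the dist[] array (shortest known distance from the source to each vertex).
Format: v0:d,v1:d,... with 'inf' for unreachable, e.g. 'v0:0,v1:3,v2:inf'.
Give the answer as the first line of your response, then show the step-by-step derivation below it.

v0:inf,v1:18,v2:14,v3:inf,v4:0

step 1: dist = v0:inf,v1:18,v2:14,v3:inf,v4:0
step 2: dist = v0:inf,v1:18,v2:14,v3:inf,v4:0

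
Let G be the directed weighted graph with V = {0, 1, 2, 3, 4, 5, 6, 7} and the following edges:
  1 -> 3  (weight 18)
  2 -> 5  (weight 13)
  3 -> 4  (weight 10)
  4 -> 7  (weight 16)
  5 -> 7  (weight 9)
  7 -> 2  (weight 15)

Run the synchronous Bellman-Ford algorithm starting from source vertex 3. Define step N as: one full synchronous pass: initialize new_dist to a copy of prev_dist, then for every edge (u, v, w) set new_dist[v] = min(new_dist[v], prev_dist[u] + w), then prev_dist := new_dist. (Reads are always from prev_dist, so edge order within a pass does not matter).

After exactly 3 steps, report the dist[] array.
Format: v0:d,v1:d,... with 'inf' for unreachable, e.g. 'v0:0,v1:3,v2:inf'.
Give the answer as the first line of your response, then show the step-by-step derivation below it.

v0:inf,v1:inf,v2:41,v3:0,v4:10,v5:inf,v6:inf,v7:26

step 1: dist = v0:inf,v1:inf,v2:inf,v3:0,v4:10,v5:inf,v6:inf,v7:inf
step 2: dist = v0:inf,v1:inf,v2:inf,v3:0,v4:10,v5:inf,v6:inf,v7:26
step 3: dist = v0:inf,v1:inf,v2:41,v3:0,v4:10,v5:inf,v6:inf,v7:26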